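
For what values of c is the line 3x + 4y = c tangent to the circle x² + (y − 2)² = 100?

c = −42 or c = 58

For a tangent, require d(centre, line) = r = 10.
|3·0 + 4·2 − c| / √25 = 10
|c − (8)| = 10·5, so c = 58 or c = −42.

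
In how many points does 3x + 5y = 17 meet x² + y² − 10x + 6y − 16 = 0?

2

Centre (5, −3), r² = 50. Distance² from centre to line = (−17)²/34 = 17/2.
Since d² < r², the line cuts the circle twice.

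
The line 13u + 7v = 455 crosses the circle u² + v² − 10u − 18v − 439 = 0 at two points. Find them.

Substitute v = (455 − 13u)/7:
218u² − 10682u + 128184 = 0  ⟹  u² − 49u + 588 = 0
u = 28 or u = 21, giving (28, 13) and (21, 26).

(21, 26) and (28, 13)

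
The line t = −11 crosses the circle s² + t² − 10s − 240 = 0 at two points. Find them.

(−7, −11) and (17, −11)

Express t = −11 and substitute into the circle:
s² − 10s − 119 = 0
s = 17 or s = −7, giving (17, −11) and (−7, −11).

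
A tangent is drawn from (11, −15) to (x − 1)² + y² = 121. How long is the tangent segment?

With centre O = (1, 0), |OP|² = 325 and r² = 121.
The tangent meets the radius at right angles, so tangent² = |PO|² − r² = 325 − 121 = 204.

2√51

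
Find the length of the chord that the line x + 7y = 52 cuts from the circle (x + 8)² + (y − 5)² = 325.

Express y = (52 − x)/7 and substitute into the circle:
50x² + 750x − 12500 = 0  ⟹  x² + 15x − 250 = 0
x = 10 or x = −25, giving (10, 6) and (−25, 11).
|(10, 6) − (−25, 11)| = √((35)² + (−5)²) = 25√2.

25√2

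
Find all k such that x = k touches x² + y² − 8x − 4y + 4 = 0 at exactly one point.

The line touches the circle iff its distance from (4, 2) is 4:
|1·4 + 0·2 − k| / √1 = 4
|k − (4)| = 4, so k = 8 or k = 0.

k = 0 or k = 8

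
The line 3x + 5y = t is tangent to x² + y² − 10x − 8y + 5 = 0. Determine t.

t = 35 ± 6√34

Tangency holds when the distance from the centre (5, 4) to the line equals the radius 6:
|3·5 + 5·4 − t| / √34 = 6
|t − (35)| = 6√34.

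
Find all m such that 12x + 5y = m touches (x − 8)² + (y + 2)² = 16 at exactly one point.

m = 34 or m = 138

Tangency holds when the distance from the centre (8, −2) to the line equals the radius 4:
|12·8 + 5·(−2) − m| / √169 = 4
|m − (86)| = 4·13, so m = 138 or m = 34.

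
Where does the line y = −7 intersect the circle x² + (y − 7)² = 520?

(−18, −7) and (18, −7)

From the line, y = −7. Substituting:
x² − 324 = 0
x = 18 or x = −18, giving (18, −7) and (−18, −7).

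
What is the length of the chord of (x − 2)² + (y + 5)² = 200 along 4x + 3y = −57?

20

Express y = (−57 − 4x)/3 and substitute into the circle:
25x² + 300x = 0  ⟹  x² + 12x = 0
x = 0 or x = −12, giving (0, −19) and (−12, −3).
|(0, −19) − (−12, −3)| = √((12)² + (−16)²) = 20.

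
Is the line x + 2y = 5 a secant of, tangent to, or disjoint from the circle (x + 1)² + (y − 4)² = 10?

secant

Centre (−1, 4), r² = 10. Distance² from centre to line = (2)²/5 = 4/5.
Since d² < r², the line cuts the circle twice.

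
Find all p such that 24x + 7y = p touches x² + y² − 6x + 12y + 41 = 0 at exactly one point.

p = −20 or p = 80

For a tangent, require d(centre, line) = r = 2.
|24·3 + 7·(−6) − p| / √625 = 2
|p − (30)| = 2·25, so p = 80 or p = −20.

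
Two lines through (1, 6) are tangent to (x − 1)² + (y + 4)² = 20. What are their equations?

Write the tangent as mx − y + (6 − m·(1)) = 0 and set its distance from the centre to 2√5:
(0m − (−10))² = 20(m² + 1)
m² − 4 = 0, so m = 2 or m = −2.
Through (1, 6) these give 2x − y = −4 and 2x + y = 8.

2x − y = −4 and 2x + y = 8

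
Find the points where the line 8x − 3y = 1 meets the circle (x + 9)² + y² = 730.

(−10, −27) and (8, 21)

From the line, y = (−1 + 8x)/3. Substituting:
73x² + 146x − 5840 = 0  ⟹  x² + 2x − 80 = 0
x = 8 or x = −10, giving (8, 21) and (−10, −27).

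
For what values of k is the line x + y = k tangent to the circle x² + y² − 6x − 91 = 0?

k = 3 ± 10√2

Tangency holds when the distance from the centre (3, 0) to the line equals the radius 10:
|1·3 + 1·0 − k| / √2 = 10
|k − (3)| = 10√2.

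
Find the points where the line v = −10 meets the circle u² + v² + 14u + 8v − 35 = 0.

(−15, −10) and (1, −10)

Substitute v = −10:
u² + 14u − 15 = 0
u = 1 or u = −15, giving (1, −10) and (−15, −10).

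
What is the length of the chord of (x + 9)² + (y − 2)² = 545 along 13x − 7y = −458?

The distance from (−9, 2) to the line is 327/√218, and r² = 545.
Chord = 2√(r² − d²) = 2·√(109/2) = √218.

√218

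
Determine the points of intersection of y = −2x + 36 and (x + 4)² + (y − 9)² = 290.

From the line, y = −2x + 36. Substituting:
5x² − 100x + 455 = 0  ⟹  x² − 20x + 91 = 0
x = 13 or x = 7, giving (13, 10) and (7, 22).

(7, 22) and (13, 10)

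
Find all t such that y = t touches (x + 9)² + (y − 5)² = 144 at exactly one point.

For a tangent, require d(centre, line) = r = 12.
|0·(−9) + 1·5 − t| / √1 = 12
|t − (5)| = 12, so t = 17 or t = −7.

t = −7 or t = 17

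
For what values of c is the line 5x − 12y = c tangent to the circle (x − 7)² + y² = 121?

The line touches the circle iff its distance from (7, 0) is 11:
|5·7 − 12·0 − c| / √169 = 11
|c − (35)| = 11·13, so c = 178 or c = −108.

c = −108 or c = 178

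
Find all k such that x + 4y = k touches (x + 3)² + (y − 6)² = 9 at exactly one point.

The line touches the circle iff its distance from (−3, 6) is 3:
|1·(−3) + 4·6 − k| / √17 = 3
|k − (21)| = 3√17.

k = 21 ± 3√17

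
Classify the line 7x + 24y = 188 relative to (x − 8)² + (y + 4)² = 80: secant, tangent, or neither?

neither

d² = (7·8 + 24·(−4) − (188))²/625 = 51984/625; r² = 80.
Since d² > r², the line lies outside the circle.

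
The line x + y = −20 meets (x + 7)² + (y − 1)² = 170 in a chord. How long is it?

12√2

Substitute y = −x − 20:
2x² + 56x + 320 = 0  ⟹  x² + 28x + 160 = 0
x = −8 or x = −20, giving (−8, −12) and (−20, 0).
Chord length = distance between (−8, −12) and (−20, 0) = √288 = 12√2.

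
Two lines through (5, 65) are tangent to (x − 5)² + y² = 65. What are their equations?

Let a tangent through (5, 65) have slope m. Its distance from (5, 0) must equal √65:
(0m − (−65))² = 65(m² + 1)
m² − 64 = 0, so m = −8 or m = 8.
Through (5, 65) these give 8x + y = 105 and 8x − y = −25.

8x + y = 105 and 8x − y = −25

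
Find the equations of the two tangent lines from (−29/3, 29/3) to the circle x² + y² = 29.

A line y − (29/3) = m(x − (−29/3)) is tangent when its distance from (0, 0) is √29:
[m·(29/3) − (−29/3)]² = 29(m² + 1)
10m² + 29m + 10 = 0, so m = −5/2 or m = −2/5.
With m = −5/2: 5x + 2y = −29. With m = −2/5: 2x + 5y = 29.

5x + 2y = −29 and 2x + 5y = 29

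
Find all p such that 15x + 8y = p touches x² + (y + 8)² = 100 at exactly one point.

p = −234 or p = 106

For a tangent, require d(centre, line) = r = 10.
|15·0 + 8·(−8) − p| / √289 = 10
|p − (−64)| = 10·17, so p = 106 or p = −234.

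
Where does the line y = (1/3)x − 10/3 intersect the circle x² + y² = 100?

(−8, −6) and (10, 0)

From the line, y = (−10 + x)/3. Substituting:
10x² − 20x − 800 = 0  ⟹  x² − 2x − 80 = 0
x = 10 or x = −8, giving (10, 0) and (−8, −6).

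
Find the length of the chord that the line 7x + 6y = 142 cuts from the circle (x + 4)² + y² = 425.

2√85

Express y = (142 − 7x)/6 and substitute into the circle:
85x² − 1700x + 5440 = 0  ⟹  x² − 20x + 64 = 0
x = 16 or x = 4, giving (16, 5) and (4, 19).
|(16, 5) − (4, 19)| = √((12)² + (−14)²) = 2√85.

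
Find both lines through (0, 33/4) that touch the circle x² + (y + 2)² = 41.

5x + 4y = 33 and 5x − 4y = −33

Let a tangent through (0, 33/4) have slope m. Its distance from (0, −2) must equal √41:
(0m − (−41/4))² = 41(m² + 1)
16m² − 25 = 0, so m = −5/4 or m = 5/4.
With m = −5/4: 5x + 4y = 33. With m = 5/4: 5x − 4y = −33.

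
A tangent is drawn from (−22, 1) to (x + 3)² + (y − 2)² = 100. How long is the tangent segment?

With centre O = (−3, 2), |OP|² = 362 and r² = 100.
By the tangent–radius right angle, tangent length = √(|PO|² − r²) = √262.

√262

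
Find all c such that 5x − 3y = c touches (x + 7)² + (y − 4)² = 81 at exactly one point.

Tangency holds when the distance from the centre (−7, 4) to the line equals the radius 9:
|5·(−7) − 3·4 − c| / √34 = 9
|c − (−47)| = 9√34.

c = −47 ± 9√34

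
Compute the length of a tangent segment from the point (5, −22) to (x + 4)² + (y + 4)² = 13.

With centre O = (−4, −4), |OP|² = 405 and r² = 13.
Power of the point: PT² = |PO|² − r² = 392, so PT = 14√2.

14√2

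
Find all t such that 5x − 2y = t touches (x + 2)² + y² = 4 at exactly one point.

Tangency holds when the distance from the centre (−2, 0) to the line equals the radius 2:
|5·(−2) − 2·0 − t| / √29 = 2
|t − (−10)| = 2√29.

t = −10 ± 2√29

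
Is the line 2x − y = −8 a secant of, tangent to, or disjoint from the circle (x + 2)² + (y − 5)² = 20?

secant

Substituting the line into the circle gives 5x² + 16x − 7 = 0.
Δ = 256 − (−140) = 396.
Two real roots: the line is a secant.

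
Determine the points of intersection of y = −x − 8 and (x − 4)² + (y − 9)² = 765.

From the line, y = −x − 8. Substituting:
2x² + 26x − 460 = 0  ⟹  x² + 13x − 230 = 0
x = 10 or x = −23, giving (10, −18) and (−23, 15).

(−23, 15) and (10, −18)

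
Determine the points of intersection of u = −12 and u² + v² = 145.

(−12, −1) and (−12, 1)

The line gives u = −12. Substituting into the circle:
v² − 1 = 0
v = 1 or v = −1, giving (−12, 1) and (−12, −1).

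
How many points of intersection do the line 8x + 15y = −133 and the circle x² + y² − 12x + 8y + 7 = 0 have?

Substituting the line into the circle gives 289x² − 1532x + 3304 = 0.
Discriminant = (−1532)² − 4·289·(3304) = −1472400 < 0.
No real roots: the line does not meet the circle.

0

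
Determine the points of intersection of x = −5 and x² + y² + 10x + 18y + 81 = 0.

(−5, −14) and (−5, −4)

The line gives x = −5. Substituting into the circle:
y² + 18y + 56 = 0
y = −4 or y = −14, giving (−5, −4) and (−5, −14).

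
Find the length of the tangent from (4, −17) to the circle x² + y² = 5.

10√3

With centre O = (0, 0), |OP|² = 305 and r² = 5.
The tangent meets the radius at right angles, so tangent² = |PO|² − r² = 305 − 5 = 300.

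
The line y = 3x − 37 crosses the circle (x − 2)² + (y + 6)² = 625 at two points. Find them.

(2, −31) and (17, 14)

From the line, y = 3x − 37. Substituting:
10x² − 190x + 340 = 0  ⟹  x² − 19x + 34 = 0
x = 17 or x = 2, giving (17, 14) and (2, −31).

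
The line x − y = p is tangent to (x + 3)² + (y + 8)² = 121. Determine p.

The line touches the circle iff its distance from (−3, −8) is 11:
|1·(−3) − 1·(−8) − p| / √2 = 11
|p − (5)| = 11√2.

p = 5 ± 11√2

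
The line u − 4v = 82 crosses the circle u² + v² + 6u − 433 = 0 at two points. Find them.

(−2, −21) and (6, −19)

From the line, v = (−82 + u)/4. Substituting:
17u² − 68u − 204 = 0  ⟹  u² − 4u − 12 = 0
u = 6 or u = −2, giving (6, −19) and (−2, −21).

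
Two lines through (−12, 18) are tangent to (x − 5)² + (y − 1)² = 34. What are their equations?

3x + 5y = 54 and 5x + 3y = −6

A line y − (18) = m(x − (−12)) is tangent when its distance from (5, 1) is √34:
[m·(17) − (−17)]² = 34(m² + 1)
15m² + 34m + 15 = 0, so m = −3/5 or m = −5/3.
With m = −3/5: 3x + 5y = 54. With m = −5/3: 5x + 3y = −6.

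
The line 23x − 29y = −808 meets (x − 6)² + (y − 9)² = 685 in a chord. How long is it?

The distance from (6, 9) to the line is 685/√1370, and r² = 685.
Chord = 2√(r² − d²) = 2·√(685/2) = √1370.

√1370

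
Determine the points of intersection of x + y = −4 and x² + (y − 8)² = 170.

(−13, 9) and (1, −5)

From the line, y = −x − 4. Substituting:
2x² + 24x − 26 = 0  ⟹  x² + 12x − 13 = 0
x = 1 or x = −13, giving (1, −5) and (−13, 9).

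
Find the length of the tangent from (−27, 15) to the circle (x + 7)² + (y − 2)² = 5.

2√141

Centre (−7, 2), r² = 5. |PO|² = (−20)² + (13)² = 569.
Power of the point: PT² = |PO|² − r² = 564, so PT = 2√141.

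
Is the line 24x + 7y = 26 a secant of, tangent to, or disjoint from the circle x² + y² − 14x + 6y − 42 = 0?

secant

Substituting the line into the circle gives 625x² − 2942x − 290 = 0.
Δ = 8655364 − (−725000) = 9380364.
Two real roots: the line is a secant.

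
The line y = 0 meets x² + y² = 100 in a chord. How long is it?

Express y = 0 and substitute into the circle:
x² − 100 = 0
x = 10 or x = −10, giving (10, 0) and (−10, 0).
|(10, 0) − (−10, 0)| = √((20)² + (0)²) = 20.

20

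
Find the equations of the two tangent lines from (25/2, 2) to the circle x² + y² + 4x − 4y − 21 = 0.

2x − 5y = 15 and 2x + 5y = 35

Write the tangent as mx − y + (2 − m·(25/2)) = 0 and set its distance from the centre to √29:
(−29/2m − (0))² = 29(m² + 1)
25m² − 4 = 0, so m = 2/5 or m = −2/5.
Through (25/2, 2) these give 2x − 5y = 15 and 2x + 5y = 35.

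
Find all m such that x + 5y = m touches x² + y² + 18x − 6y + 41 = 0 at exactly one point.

m = 6 ± 7√26

Tangency holds when the distance from the centre (−9, 3) to the line equals the radius 7:
|1·(−9) + 5·3 − m| / √26 = 7
|m − (6)| = 7√26.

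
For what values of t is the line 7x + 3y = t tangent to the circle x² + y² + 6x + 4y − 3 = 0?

t = −27 ± 4√58

The line touches the circle iff its distance from (−3, −2) is 4:
|7·(−3) + 3·(−2) − t| / √58 = 4
|t − (−27)| = 4√58.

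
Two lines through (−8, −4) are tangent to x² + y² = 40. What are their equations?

x + 3y = −20 and 3x − y = −20

A line y − (−4) = m(x − (−8)) is tangent when its distance from (0, 0) is 2√10:
(8m − (4))² = 40(m² + 1)
3m² − 8m − 3 = 0, so m = −1/3 or m = 3.
Through (−8, −4) these give x + 3y = −20 and 3x − y = −20.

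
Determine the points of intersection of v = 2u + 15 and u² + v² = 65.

(−8, −1) and (−4, 7)

From the line, v = 2u + 15. Substituting:
5u² + 60u + 160 = 0  ⟹  u² + 12u + 32 = 0
u = −4 or u = −8, giving (−4, 7) and (−8, −1).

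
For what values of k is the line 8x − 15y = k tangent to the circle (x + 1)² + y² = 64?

Tangency holds when the distance from the centre (−1, 0) to the line equals the radius 8:
|8·(−1) − 15·0 − k| / √289 = 8
|k − (−8)| = 8·17, so k = 128 or k = −144.

k = −144 or k = 128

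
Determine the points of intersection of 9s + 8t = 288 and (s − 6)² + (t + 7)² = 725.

Express t = (288 − 9s)/8 and substitute into the circle:
145s² − 6960s + 74240 = 0  ⟹  s² − 48s + 512 = 0
s = 32 or s = 16, giving (32, 0) and (16, 18).

(16, 18) and (32, 0)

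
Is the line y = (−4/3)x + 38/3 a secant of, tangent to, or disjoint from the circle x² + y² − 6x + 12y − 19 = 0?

disjoint

Substituting the line into the circle gives 25x² − 502x + 2641 = 0.
Discriminant = (−502)² − 4·25·(2641) = −12096 < 0.
No real roots: the line does not meet the circle.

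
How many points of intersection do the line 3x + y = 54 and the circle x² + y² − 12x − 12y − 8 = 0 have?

0

Substituting the line into the circle gives 10x² − 300x + 2260 = 0.
Discriminant = (−300)² − 4·10·(2260) = −400 < 0.
No real roots: the line does not meet the circle.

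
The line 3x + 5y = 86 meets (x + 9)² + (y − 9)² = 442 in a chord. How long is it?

Centre (−9, 9), r² = 442. Perpendicular distance d from centre to line = |−68| / √34 = 68/√34.
Chord = 2√(r² − d²) = 2·√(306) = 6√34.

6√34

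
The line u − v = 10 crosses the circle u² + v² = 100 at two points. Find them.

(0, −10) and (10, 0)

Substitute v = u − 10:
2u² − 20u = 0  ⟹  u² − 10u = 0
u = 10 or u = 0, giving (10, 0) and (0, −10).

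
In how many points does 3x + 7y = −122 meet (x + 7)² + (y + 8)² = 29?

Centre (−7, −8), r² = 29. Distance² from centre to line = (45)²/58 = 2025/58.
Since d² > r², the line lies outside the circle.

0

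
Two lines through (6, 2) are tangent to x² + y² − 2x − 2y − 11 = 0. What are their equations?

A line y − (2) = m(x − (6)) is tangent when its distance from (1, 1) is √13:
(−5m − (−1))² = 13(m² + 1)
6m² − 5m − 6 = 0, so m = −2/3 or m = 3/2.
With m = −2/3: 2x + 3y = 18. With m = 3/2: 3x − 2y = 14.

2x + 3y = 18 and 3x − 2y = 14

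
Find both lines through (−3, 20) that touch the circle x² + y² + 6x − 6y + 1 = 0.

A line y − (20) = m(x − (−3)) is tangent when its distance from (−3, 3) is √17:
[m·(0) − (−17)]² = 17(m² + 1)
m² − 16 = 0, so m = −4 or m = 4.
Through (−3, 20) these give 4x + y = 8 and 4x − y = −32.

4x + y = 8 and 4x − y = −32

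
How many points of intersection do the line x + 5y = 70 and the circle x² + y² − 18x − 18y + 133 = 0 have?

2

Substituting the line into the circle gives 26x² − 500x + 1925 = 0.
Discriminant = (−500)² − 4·26·(1925) = 49800 > 0.
Two real roots: the line is a secant.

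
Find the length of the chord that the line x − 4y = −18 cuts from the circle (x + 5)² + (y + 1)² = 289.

Express y = (18 + x)/4 and substitute into the circle:
17x² + 204x − 3740 = 0  ⟹  x² + 12x − 220 = 0
x = 10 or x = −22, giving (10, 7) and (−22, −1).
|(10, 7) − (−22, −1)| = √((32)² + (8)²) = 8√17.

8√17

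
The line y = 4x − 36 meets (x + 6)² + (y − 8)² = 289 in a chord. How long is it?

2√17

From the line, y = 4x − 36. Substituting:
17x² − 340x + 1683 = 0  ⟹  x² − 20x + 99 = 0
x = 11 or x = 9, giving (11, 8) and (9, 0).
Chord length = distance between (11, 8) and (9, 0) = √68 = 2√17.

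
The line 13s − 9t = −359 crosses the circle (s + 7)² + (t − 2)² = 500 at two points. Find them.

(−29, −2) and (−11, 24)

From the line, t = (359 + 13s)/9. Substituting:
250s² + 10000s + 79750 = 0  ⟹  s² + 40s + 319 = 0
s = −11 or s = −29, giving (−11, 24) and (−29, −2).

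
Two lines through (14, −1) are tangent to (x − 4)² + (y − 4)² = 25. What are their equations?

y = −1 and 4x + 3y = 53

Write the tangent as mx − y + (−1 − m·(14)) = 0 and set its distance from the centre to 5:
[m·(−10) − (5)]² = 25(m² + 1)
3m² + 4m = 0, so m = 0 or m = −4/3.
Through (14, −1) these give y = −1 and 4x + 3y = 53.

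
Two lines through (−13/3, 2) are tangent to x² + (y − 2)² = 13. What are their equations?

3x − 2y = −17 and 3x + 2y = −9

Let a tangent through (−13/3, 2) have slope m. Its distance from (0, 2) must equal √13:
(13/3m − (0))² = 13(m² + 1)
4m² − 9 = 0, so m = 3/2 or m = −3/2.
Through (−13/3, 2) these give 3x − 2y = −17 and 3x + 2y = −9.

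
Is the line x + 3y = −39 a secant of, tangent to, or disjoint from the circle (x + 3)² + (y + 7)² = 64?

secant

Centre (−3, −7), r² = 64. Distance² from centre to line = (15)²/10 = 45/2.
Since d² < r², the line cuts the circle twice.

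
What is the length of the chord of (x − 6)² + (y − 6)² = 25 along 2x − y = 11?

4√5

Substitute y = 2x − 11:
5x² − 80x + 300 = 0  ⟹  x² − 16x + 60 = 0
x = 10 or x = 6, giving (10, 9) and (6, 1).
Chord length = distance between (10, 9) and (6, 1) = √80 = 4√5.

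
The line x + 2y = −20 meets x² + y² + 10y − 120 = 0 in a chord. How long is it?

From the line, y = (−20 − x)/2. Substituting:
5x² + 20x − 480 = 0  ⟹  x² + 4x − 96 = 0
x = 8 or x = −12, giving (8, −14) and (−12, −4).
Chord length = distance between (8, −14) and (−12, −4) = √500 = 10√5.

10√5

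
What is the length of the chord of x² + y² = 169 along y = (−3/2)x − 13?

6√13

Centre (0, 0), r² = 169. Perpendicular distance d from centre to line = |26| / √13 = 26/√13.
Half the chord is √(r² − d²) = √(117), so the full chord is 6√13.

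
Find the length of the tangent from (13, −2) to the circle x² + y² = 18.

With centre O = (0, 0), |OP|² = 173 and r² = 18.
By the tangent–radius right angle, tangent length = √(|PO|² − r²) = √155.

√155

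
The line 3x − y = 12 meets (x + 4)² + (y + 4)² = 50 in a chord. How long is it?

Substitute y = 3x − 12:
10x² − 40x + 30 = 0  ⟹  x² − 4x + 3 = 0
x = 3 or x = 1, giving (3, −3) and (1, −9).
|(3, −3) − (1, −9)| = √((2)² + (6)²) = 2√10.

2√10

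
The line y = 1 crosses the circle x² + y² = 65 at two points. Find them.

Express y = 1 and substitute into the circle:
x² − 64 = 0
x = 8 or x = −8, giving (8, 1) and (−8, 1).

(−8, 1) and (8, 1)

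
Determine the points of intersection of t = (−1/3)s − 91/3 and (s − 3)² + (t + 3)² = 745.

(−10, −27) and (−1, −30)

Express t = (−91 − s)/3 and substitute into the circle:
10s² + 110s + 100 = 0  ⟹  s² + 11s + 10 = 0
s = −1 or s = −10, giving (−1, −30) and (−10, −27).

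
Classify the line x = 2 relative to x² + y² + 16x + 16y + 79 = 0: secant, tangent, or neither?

neither

Substituting the line into the circle gives y² + 16y + 115 = 0.
Δ = 256 − 460 = −204.
No real roots: the line does not meet the circle.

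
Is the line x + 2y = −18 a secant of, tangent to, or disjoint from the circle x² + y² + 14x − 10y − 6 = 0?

d² = (1·(−7) + 2·5 − (−18))²/5 = 441/5; r² = 80.
Since d² > r², the line lies outside the circle.

disjoint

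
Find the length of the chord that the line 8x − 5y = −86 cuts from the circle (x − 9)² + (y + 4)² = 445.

Substitute y = (86 + 8x)/5:
89x² + 1246x + 2136 = 0  ⟹  x² + 14x + 24 = 0
x = −2 or x = −12, giving (−2, 14) and (−12, −2).
|(−2, 14) − (−12, −2)| = √((10)² + (16)²) = 2√89.

2√89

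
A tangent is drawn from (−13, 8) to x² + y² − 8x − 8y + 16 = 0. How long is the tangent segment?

17

The centre is (4, 4) and r = 4. The square of the distance from P to the centre is 289 + 16 = 305.
Power of the point: PT² = |PO|² − r² = 289, so PT = 17.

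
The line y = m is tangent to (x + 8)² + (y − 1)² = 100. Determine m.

m = −9 or m = 11

The line touches the circle iff its distance from (−8, 1) is 10:
|0·(−8) + 1·1 − m| / √1 = 10
|m − (1)| = 10, so m = 11 or m = −9.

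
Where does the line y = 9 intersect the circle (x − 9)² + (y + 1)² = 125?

From the line, y = 9. Substituting:
x² − 18x + 56 = 0
x = 14 or x = 4, giving (14, 9) and (4, 9).

(4, 9) and (14, 9)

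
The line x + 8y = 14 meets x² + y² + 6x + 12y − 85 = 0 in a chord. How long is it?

2√65

Substitute y = (14 − x)/8:
65x² + 260x − 3900 = 0  ⟹  x² + 4x − 60 = 0
x = 6 or x = −10, giving (6, 1) and (−10, 3).
|(6, 1) − (−10, 3)| = √((16)² + (−2)²) = 2√65.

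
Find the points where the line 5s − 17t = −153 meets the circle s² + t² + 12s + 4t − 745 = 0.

From the line, t = (153 + 5s)/17. Substituting:
314s² + 5338s − 181492 = 0  ⟹  s² + 17s − 578 = 0
s = 17 or s = −34, giving (17, 14) and (−34, −1).

(−34, −1) and (17, 14)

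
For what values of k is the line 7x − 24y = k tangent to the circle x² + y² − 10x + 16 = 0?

Tangency holds when the distance from the centre (5, 0) to the line equals the radius 3:
|7·5 − 24·0 − k| / √625 = 3
|k − (35)| = 3·25, so k = 110 or k = −40.

k = −40 or k = 110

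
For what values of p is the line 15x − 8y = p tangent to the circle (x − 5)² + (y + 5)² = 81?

p = −38 or p = 268

The line touches the circle iff its distance from (5, −5) is 9:
|15·5 − 8·(−5) − p| / √289 = 9
|p − (115)| = 9·17, so p = 268 or p = −38.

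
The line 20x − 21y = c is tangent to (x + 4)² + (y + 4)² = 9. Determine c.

c = −83 or c = 91

Tangency holds when the distance from the centre (−4, −4) to the line equals the radius 3:
|20·(−4) − 21·(−4) − c| / √841 = 3
|c − (4)| = 3·29, so c = 91 or c = −83.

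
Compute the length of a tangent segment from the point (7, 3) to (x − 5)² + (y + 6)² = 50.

Centre (5, −6), r² = 50. |PO|² = (2)² + (9)² = 85.
The tangent meets the radius at right angles, so tangent² = |PO|² − r² = 85 − 50 = 35.

√35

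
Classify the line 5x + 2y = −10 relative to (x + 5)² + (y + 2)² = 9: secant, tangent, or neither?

Substituting the line into the circle gives 29x² + 100x + 100 = 0.
Δ = 10000 − 11600 = −1600.
No real roots: the line does not meet the circle.

neither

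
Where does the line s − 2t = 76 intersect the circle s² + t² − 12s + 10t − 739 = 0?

Substitute t = (−76 + s)/2:
5s² − 180s + 1300 = 0  ⟹  s² − 36s + 260 = 0
s = 26 or s = 10, giving (26, −25) and (10, −33).

(10, −33) and (26, −25)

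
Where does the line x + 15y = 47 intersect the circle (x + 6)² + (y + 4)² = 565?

(−28, 5) and (17, 2)

Express y = (47 − x)/15 and substitute into the circle:
226x² + 2486x − 107576 = 0  ⟹  x² + 11x − 476 = 0
x = 17 or x = −28, giving (17, 2) and (−28, 5).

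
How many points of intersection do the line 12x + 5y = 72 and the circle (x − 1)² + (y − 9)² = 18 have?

2

d² = (12·1 + 5·9 − (72))²/169 = 225/169; r² = 18.
Since d² < r², the line cuts the circle twice.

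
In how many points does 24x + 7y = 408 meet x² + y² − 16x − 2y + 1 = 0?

0

Substituting the line into the circle gives 625x² − 20032x + 160801 = 0.
Δ = 401281024 − 402002500 = −721476.
No real roots: the line does not meet the circle.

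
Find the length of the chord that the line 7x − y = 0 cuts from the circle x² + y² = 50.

The distance from (0, 0) to the line is 0/√50, and r² = 50.
Half the chord is √(r² − d²) = √(50), so the full chord is 10√2.

10√2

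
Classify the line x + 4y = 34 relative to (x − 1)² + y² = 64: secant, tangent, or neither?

Substituting the line into the circle gives 17x² − 100x + 148 = 0.
Discriminant = (−100)² − 4·17·(148) = −64 < 0.
No real roots: the line does not meet the circle.

neither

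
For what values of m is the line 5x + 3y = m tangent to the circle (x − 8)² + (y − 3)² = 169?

For a tangent, require d(centre, line) = r = 13.
|5·8 + 3·3 − m| / √34 = 13
|m − (49)| = 13√34.

m = 49 ± 13√34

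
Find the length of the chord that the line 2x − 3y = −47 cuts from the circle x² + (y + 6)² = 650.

10√13

Substitute y = (47 + 2x)/3:
13x² + 260x − 1625 = 0  ⟹  x² + 20x − 125 = 0
x = 5 or x = −25, giving (5, 19) and (−25, −1).
Chord length = distance between (5, 19) and (−25, −1) = √1300 = 10√13.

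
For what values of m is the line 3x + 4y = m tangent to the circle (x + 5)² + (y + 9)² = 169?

m = −116 or m = 14

The line touches the circle iff its distance from (−5, −9) is 13:
|3·(−5) + 4·(−9) − m| / √25 = 13
|m − (−51)| = 13·5, so m = 14 or m = −116.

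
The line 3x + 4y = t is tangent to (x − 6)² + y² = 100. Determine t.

Tangency holds when the distance from the centre (6, 0) to the line equals the radius 10:
|3·6 + 4·0 − t| / √25 = 10
|t − (18)| = 10·5, so t = 68 or t = −32.

t = −32 or t = 68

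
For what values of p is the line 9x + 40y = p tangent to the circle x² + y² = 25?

p = −205 or p = 205

For a tangent, require d(centre, line) = r = 5.
|9·0 + 40·0 − p| / √1681 = 5
|p| = 5·41, so p = 205 or p = −205.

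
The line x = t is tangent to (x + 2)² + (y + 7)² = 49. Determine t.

For a tangent, require d(centre, line) = r = 7.
|1·(−2) + 0·(−7) − t| / √1 = 7
|t − (−2)| = 7, so t = 5 or t = −9.

t = −9 or t = 5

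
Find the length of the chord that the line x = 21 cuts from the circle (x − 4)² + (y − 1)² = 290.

The line gives x = 21. Substituting into the circle:
y² − 2y = 0
y = 2 or y = 0, giving (21, 2) and (21, 0).
|(21, 2) − (21, 0)| = √((0)² + (2)²) = 2.

2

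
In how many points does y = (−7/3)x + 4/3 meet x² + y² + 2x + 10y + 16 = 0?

0

d² = (7·(−1) + 3·(−5) − (4))²/58 = 338/29; r² = 10.
Since d² > r², the line lies outside the circle.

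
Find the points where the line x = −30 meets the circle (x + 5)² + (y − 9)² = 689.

(−30, 1) and (−30, 17)

The line gives x = −30. Substituting into the circle:
y² − 18y + 17 = 0
y = 17 or y = 1, giving (−30, 17) and (−30, 1).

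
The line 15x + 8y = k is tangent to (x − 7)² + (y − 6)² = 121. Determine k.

The line touches the circle iff its distance from (7, 6) is 11:
|15·7 + 8·6 − k| / √289 = 11
|k − (153)| = 11·17, so k = 340 or k = −34.

k = −34 or k = 340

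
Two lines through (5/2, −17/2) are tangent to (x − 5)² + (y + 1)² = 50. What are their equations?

Write the tangent as mx − y + (−17/2 − m·(5/2)) = 0 and set its distance from the centre to 5√2:
(5/2m − (15/2))² = 50(m² + 1)
7m² + 6m − 1 = 0, so m = 1/7 or m = −1.
Through (5/2, −17/2) these give x − 7y = 62 and x + y = −6.

x − 7y = 62 and x + y = −6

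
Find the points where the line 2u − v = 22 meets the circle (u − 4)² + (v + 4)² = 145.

(3, −16) and (13, 4)

Substitute v = 2u − 22:
5u² − 80u + 195 = 0  ⟹  u² − 16u + 39 = 0
u = 13 or u = 3, giving (13, 4) and (3, −16).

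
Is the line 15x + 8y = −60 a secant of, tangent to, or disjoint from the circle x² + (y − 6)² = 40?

disjoint

Substituting the line into the circle gives 289x² + 3240x + 9104 = 0.
Discriminant = (3240)² − 4·289·(9104) = −26624 < 0.
No real roots: the line does not meet the circle.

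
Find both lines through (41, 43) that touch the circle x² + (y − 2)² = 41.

Let a tangent through (41, 43) have slope m. Its distance from (0, 2) must equal √41:
[m·(−41) − (−41)]² = 41(m² + 1)
20m² − 41m + 20 = 0, so m = 5/4 or m = 4/5.
With m = 5/4: 5x − 4y = 33. With m = 4/5: 4x − 5y = −51.

5x − 4y = 33 and 4x − 5y = −51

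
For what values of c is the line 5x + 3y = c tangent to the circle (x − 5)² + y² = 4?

c = 25 ± 2√34

Tangency holds when the distance from the centre (5, 0) to the line equals the radius 2:
|5·5 + 3·0 − c| / √34 = 2
|c − (25)| = 2√34.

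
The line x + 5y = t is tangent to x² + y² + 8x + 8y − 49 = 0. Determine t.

Tangency holds when the distance from the centre (−4, −4) to the line equals the radius 9:
|1·(−4) + 5·(−4) − t| / √26 = 9
|t − (−24)| = 9√26.

t = −24 ± 9√26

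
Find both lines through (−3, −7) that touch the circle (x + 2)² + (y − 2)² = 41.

5x + 4y = −43 and 4x − 5y = 23

Let a tangent through (−3, −7) have slope m. Its distance from (−2, 2) must equal √41:
[m·(1) − (9)]² = 41(m² + 1)
20m² + 9m − 20 = 0, so m = −5/4 or m = 4/5.
Through (−3, −7) these give 5x + 4y = −43 and 4x − 5y = 23.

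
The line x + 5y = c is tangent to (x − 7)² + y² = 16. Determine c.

c = 7 ± 4√26

The line touches the circle iff its distance from (7, 0) is 4:
|1·7 + 5·0 − c| / √26 = 4
|c − (7)| = 4√26.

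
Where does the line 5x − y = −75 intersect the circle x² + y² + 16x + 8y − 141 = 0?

From the line, y = 5x + 75. Substituting:
26x² + 806x + 6084 = 0  ⟹  x² + 31x + 234 = 0
x = −13 or x = −18, giving (−13, 10) and (−18, −15).

(−18, −15) and (−13, 10)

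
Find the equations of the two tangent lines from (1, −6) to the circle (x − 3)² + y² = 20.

Write the tangent as mx − y + (−6 − m·(1)) = 0 and set its distance from the centre to 2√5:
(2m − (6))² = 20(m² + 1)
2m² + 3m − 2 = 0, so m = 1/2 or m = −2.
Through (1, −6) these give x − 2y = 13 and 2x + y = −4.

x − 2y = 13 and 2x + y = −4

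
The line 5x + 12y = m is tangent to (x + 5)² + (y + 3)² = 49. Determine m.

m = −152 or m = 30

The line touches the circle iff its distance from (−5, −3) is 7:
|5·(−5) + 12·(−3) − m| / √169 = 7
|m − (−61)| = 7·13, so m = 30 or m = −152.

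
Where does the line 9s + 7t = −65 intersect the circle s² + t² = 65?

(−8, 1) and (−1, −8)

Substitute t = (−65 − 9s)/7:
130s² + 1170s + 1040 = 0  ⟹  s² + 9s + 8 = 0
s = −1 or s = −8, giving (−1, −8) and (−8, 1).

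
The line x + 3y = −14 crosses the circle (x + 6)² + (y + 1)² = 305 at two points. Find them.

Express y = (−14 − x)/3 and substitute into the circle:
10x² + 130x − 2300 = 0  ⟹  x² + 13x − 230 = 0
x = 10 or x = −23, giving (10, −8) and (−23, 3).

(−23, 3) and (10, −8)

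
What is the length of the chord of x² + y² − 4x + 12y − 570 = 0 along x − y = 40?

14√2

Centre (2, −6), r² = 610. Perpendicular distance d from centre to line = |−32| / √2 = 32/√2.
Half the chord is √(r² − d²) = √(98), so the full chord is 14√2.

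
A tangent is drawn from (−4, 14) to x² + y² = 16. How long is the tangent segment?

14

The centre is (0, 0) and r = 4. The square of the distance from P to the centre is 16 + 196 = 212.
Power of the point: PT² = |PO|² − r² = 196, so PT = 14.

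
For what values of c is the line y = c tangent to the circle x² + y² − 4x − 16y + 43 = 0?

c = 3 or c = 13

Tangency holds when the distance from the centre (2, 8) to the line equals the radius 5:
|0·2 + 1·8 − c| / √1 = 5
|c − (8)| = 5, so c = 13 or c = 3.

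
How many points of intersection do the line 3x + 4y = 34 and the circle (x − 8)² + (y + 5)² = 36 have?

1

d² = (3·8 + 4·(−5) − (34))²/25 = 36; r² = 36.
Since d² = r², the line is tangent.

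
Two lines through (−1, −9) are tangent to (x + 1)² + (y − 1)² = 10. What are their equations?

Let a tangent through (−1, −9) have slope m. Its distance from (−1, 1) must equal √10:
[m·(0) − (10)]² = 10(m² + 1)
m² − 9 = 0, so m = 3 or m = −3.
Through (−1, −9) these give 3x − y = 6 and 3x + y = −12.

3x − y = 6 and 3x + y = −12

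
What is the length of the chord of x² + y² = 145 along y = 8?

From the line, y = 8. Substituting:
x² − 81 = 0
x = 9 or x = −9, giving (9, 8) and (−9, 8).
Chord length = distance between (9, 8) and (−9, 8) = √324 = 18.

18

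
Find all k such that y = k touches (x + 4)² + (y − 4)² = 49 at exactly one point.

k = −3 or k = 11

The line touches the circle iff its distance from (−4, 4) is 7:
|0·(−4) + 1·4 − k| / √1 = 7
|k − (4)| = 7, so k = 11 or k = −3.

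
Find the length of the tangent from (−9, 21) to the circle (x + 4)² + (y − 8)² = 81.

√113

Centre (−4, 8), r² = 81. |PO|² = (−5)² + (13)² = 194.
Power of the point: PT² = |PO|² − r² = 113, so PT = √113.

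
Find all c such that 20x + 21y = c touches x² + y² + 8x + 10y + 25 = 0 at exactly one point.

The line touches the circle iff its distance from (−4, −5) is 4:
|20·(−4) + 21·(−5) − c| / √841 = 4
|c − (−185)| = 4·29, so c = −69 or c = −301.

c = −301 or c = −69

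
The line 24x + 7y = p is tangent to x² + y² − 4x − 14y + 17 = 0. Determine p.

The line touches the circle iff its distance from (2, 7) is 6:
|24·2 + 7·7 − p| / √625 = 6
|p − (97)| = 6·25, so p = 247 or p = −53.

p = −53 or p = 247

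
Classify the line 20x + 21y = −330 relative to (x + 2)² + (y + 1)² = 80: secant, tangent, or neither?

neither

d² = (20·(−2) + 21·(−1) − (−330))²/841 = 72361/841; r² = 80.
Since d² > r², the line lies outside the circle.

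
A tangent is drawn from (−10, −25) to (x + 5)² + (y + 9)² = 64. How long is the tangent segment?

√217

With centre O = (−5, −9), |OP|² = 281 and r² = 64.
By the tangent–radius right angle, tangent length = √(|PO|² − r²) = √217.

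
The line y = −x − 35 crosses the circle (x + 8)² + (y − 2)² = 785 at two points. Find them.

From the line, y = −x − 35. Substituting:
2x² + 90x + 648 = 0  ⟹  x² + 45x + 324 = 0
x = −9 or x = −36, giving (−9, −26) and (−36, 1).

(−36, 1) and (−9, −26)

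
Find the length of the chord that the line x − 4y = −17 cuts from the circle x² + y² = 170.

6√17

The distance from (0, 0) to the line is 17/√17, and r² = 170.
Half the chord is √(r² − d²) = √(153), so the full chord is 6√17.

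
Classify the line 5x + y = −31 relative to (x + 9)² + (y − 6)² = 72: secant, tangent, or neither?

secant

d² = (5·(−9) + 1·6 − (−31))²/26 = 32/13; r² = 72.
Since d² < r², the line cuts the circle twice.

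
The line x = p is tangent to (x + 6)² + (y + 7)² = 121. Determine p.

For a tangent, require d(centre, line) = r = 11.
|1·(−6) + 0·(−7) − p| / √1 = 11
|p − (−6)| = 11, so p = 5 or p = −17.

p = −17 or p = 5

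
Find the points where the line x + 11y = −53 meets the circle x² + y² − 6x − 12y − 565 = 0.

From the line, y = (−53 − x)/11. Substituting:
122x² − 488x − 58560 = 0  ⟹  x² − 4x − 480 = 0
x = 24 or x = −20, giving (24, −7) and (−20, −3).

(−20, −3) and (24, −7)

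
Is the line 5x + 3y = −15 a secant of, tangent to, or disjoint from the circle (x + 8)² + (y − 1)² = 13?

disjoint

d² = (5·(−8) + 3·1 − (−15))²/34 = 242/17; r² = 13.
Since d² > r², the line lies outside the circle.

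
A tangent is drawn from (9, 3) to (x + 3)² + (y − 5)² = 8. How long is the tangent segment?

2√35

Centre (−3, 5), r² = 8. |PO|² = (12)² + (−2)² = 148.
By the tangent–radius right angle, tangent length = √(|PO|² − r²) = √140 = 2√35.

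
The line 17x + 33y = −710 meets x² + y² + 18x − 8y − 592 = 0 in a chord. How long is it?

Express y = (−710 − 17x)/33 and substitute into the circle:
1378x² + 48230x + 46852 = 0  ⟹  x² + 35x + 34 = 0
x = −1 or x = −34, giving (−1, −21) and (−34, −4).
Chord length = distance between (−1, −21) and (−34, −4) = √1378 = √1378.

√1378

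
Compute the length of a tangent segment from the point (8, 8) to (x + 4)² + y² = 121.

√87

Centre (−4, 0), r² = 121. |PO|² = (12)² + (8)² = 208.
By the tangent–radius right angle, tangent length = √(|PO|² − r²) = √87.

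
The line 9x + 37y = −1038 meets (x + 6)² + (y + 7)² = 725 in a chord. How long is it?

5√58

Express y = (−1038 − 9x)/37 and substitute into the circle:
1450x² + 30450x − 336400 = 0  ⟹  x² + 21x − 232 = 0
x = 8 or x = −29, giving (8, −30) and (−29, −21).
Chord length = distance between (8, −30) and (−29, −21) = √1450 = 5√58.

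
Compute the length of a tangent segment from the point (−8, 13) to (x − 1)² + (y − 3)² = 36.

√145

With centre O = (1, 3), |OP|² = 181 and r² = 36.
The tangent meets the radius at right angles, so tangent² = |PO|² − r² = 181 − 36 = 145.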